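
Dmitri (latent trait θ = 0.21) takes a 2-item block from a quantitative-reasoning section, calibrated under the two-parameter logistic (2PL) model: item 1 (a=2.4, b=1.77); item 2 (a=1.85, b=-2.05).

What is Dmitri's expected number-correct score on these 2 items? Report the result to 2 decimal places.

P(θ) = 1 / (1 + exp(−a(θ − b)))
P_1 = 1/(1+e^{3.7440}) = 0.0231
P_2 = 1/(1+e^{-4.1810}) = 0.9849
E[score] = 0.0231 + 0.9849 = 1.0081

1.01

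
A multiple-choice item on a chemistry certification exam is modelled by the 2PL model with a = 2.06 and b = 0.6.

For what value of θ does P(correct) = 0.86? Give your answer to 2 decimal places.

1.48

P(θ) = 1 / (1 + exp(−a(θ − b)))
logit = ln(0.8600/0.1400) = 1.8153
θ = b + logit/(a) = 0.6 + 1.8153/2.0600 = 1.4812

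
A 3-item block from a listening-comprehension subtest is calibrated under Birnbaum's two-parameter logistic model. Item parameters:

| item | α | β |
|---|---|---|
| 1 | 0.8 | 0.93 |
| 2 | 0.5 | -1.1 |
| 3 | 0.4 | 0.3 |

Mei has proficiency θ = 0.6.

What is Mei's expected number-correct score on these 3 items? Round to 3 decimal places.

P(θ) = 1 / (1 + exp(−α(θ − β)))
P_1 = 1/(1+e^{0.2640}) = 0.4344
P_2 = 1/(1+e^{-0.8500}) = 0.7006
P_3 = 1/(1+e^{-0.1200}) = 0.5300
E[score] = 0.4344 + 0.7006 + 0.5300 = 1.6649

1.665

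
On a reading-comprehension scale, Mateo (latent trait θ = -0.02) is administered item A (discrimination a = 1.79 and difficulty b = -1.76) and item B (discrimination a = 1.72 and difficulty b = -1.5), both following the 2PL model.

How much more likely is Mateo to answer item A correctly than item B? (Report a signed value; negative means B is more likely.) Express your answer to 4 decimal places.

P(θ) = 1 / (1 + exp(−a(θ − b)))
P_A = 0.9575
P_B = 0.9273
P_A − P_B = 0.0302

0.0302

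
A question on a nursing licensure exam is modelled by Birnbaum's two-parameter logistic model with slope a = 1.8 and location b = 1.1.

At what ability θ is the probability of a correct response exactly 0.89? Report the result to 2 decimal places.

P(θ) = 1 / (1 + exp(−a(θ − b)))
logit = ln(0.8900/0.1100) = 2.0907
θ = b + logit/(a) = 1.1 + 2.0907/1.8000 = 2.2615

2.26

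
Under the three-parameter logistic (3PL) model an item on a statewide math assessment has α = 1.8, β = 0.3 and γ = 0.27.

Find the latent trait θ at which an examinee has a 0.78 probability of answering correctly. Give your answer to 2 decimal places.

0.77

P(θ) = γ + (1 − γ) · 1 / (1 + exp(−α(θ − β)))
Remove guessing floor: (0.78 − 0.27)/(1 − 0.27) = 0.6986
logit = ln(0.6986/0.3014) = 0.8408
θ = β + logit/(α) = 0.3 + 0.8408/1.8000 = 0.7671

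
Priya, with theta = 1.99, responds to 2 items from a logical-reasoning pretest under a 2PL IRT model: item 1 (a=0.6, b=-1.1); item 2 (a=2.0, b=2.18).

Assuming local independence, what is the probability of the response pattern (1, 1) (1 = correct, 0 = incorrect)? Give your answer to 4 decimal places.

0.3511

P(theta) = 1 / (1 + exp(−a(theta − b)))
P_1 = 1/(1+e^{-1.8540}) = 0.8646
P_2 = 1/(1+e^{0.3800}) = 0.4061
L = P_1 × P_2 = 0.8646 × 0.4061 = 0.35114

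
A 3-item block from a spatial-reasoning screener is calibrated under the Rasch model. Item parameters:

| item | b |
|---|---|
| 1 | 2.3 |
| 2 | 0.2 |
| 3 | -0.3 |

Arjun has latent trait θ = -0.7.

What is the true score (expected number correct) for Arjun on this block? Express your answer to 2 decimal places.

0.74

P(θ) = 1 / (1 + exp(−(θ − b)))
P_1 = 1/(1+e^{3.0000}) = 0.0474
P_2 = 1/(1+e^{0.9000}) = 0.2891
P_3 = 1/(1+e^{0.4000}) = 0.4013
E[score] = 0.0474 + 0.2891 + 0.4013 = 0.7378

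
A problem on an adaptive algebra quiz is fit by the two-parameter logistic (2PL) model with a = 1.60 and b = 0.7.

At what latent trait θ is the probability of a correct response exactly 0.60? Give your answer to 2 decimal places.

P(θ) = 1 / (1 + exp(−a(θ − b)))
logit = ln(0.6000/0.4000) = 0.4055
θ = b + logit/(a) = 0.7 + 0.4055/1.6000 = 0.9534

0.95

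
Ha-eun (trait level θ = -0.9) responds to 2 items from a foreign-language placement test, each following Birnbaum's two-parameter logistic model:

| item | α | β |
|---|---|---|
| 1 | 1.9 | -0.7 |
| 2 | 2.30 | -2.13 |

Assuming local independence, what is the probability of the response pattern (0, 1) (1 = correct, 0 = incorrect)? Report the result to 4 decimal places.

P(θ) = 1 / (1 + exp(−α(θ − β)))
P_1 = 1/(1+e^{0.3800}) = 0.4061
P_2 = 1/(1+e^{-2.8290}) = 0.9442
L = (1−P_1) × P_2 = 0.5939 × 0.9442 = 0.56075

0.5607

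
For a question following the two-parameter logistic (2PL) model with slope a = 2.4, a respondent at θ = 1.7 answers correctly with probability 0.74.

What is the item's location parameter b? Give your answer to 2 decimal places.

P(θ) = 1 / (1 + exp(−a(θ − b)))
logit(0.74) = ln(0.74/0.26) = 1.0460
b = θ − logit/(a) = 1.7 − 1.0460/2.4000 = 1.2642

1.26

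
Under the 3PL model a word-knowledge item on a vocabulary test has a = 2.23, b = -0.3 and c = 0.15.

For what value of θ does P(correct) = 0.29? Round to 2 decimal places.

-1.03

P(θ) = c + (1 − c) · 1 / (1 + exp(−a(θ − b)))
Remove guessing floor: (0.29 − 0.15)/(1 − 0.15) = 0.1647
logit = ln(0.1647/0.8353) = -1.6236
θ = b + logit/(a) = -0.3 + (-1.6236)/2.2300 = -1.0281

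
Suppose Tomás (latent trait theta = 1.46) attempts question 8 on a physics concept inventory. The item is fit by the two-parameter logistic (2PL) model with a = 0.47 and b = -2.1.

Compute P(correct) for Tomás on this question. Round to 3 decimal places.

P(theta) = 1 / (1 + exp(−a(theta − b)))
Exponent: 0.47 × (1.46 − (-2.1)) = 1.6732
1/(1 + e^{-1.6732}) = 0.8420

0.842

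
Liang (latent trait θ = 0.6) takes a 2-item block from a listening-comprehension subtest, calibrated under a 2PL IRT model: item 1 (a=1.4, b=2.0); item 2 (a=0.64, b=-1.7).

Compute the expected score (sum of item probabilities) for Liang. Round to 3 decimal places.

P(θ) = 1 / (1 + exp(−a(θ − b)))
P_1 = 1/(1+e^{1.9600}) = 0.1235
P_2 = 1/(1+e^{-1.4720}) = 0.8134
E[score] = 0.1235 + 0.8134 = 0.9368

0.937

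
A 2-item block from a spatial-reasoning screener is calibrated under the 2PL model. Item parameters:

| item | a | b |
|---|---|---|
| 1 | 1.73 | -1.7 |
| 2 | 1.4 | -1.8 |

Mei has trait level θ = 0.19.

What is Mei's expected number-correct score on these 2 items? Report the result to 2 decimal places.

P(θ) = 1 / (1 + exp(−a(θ − b)))
P_1 = 1/(1+e^{-3.2697}) = 0.9634
P_2 = 1/(1+e^{-2.7860}) = 0.9419
E[score] = 0.9634 + 0.9419 = 1.9053

1.91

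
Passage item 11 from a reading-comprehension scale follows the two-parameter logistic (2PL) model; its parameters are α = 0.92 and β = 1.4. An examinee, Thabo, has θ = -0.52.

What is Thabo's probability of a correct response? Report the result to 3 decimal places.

P(θ) = 1 / (1 + exp(−α(θ − β)))
Exponent: 0.92 × (-0.52 − 1.4) = -1.7664
1/(1 + e^{1.7664}) = 0.1460

0.146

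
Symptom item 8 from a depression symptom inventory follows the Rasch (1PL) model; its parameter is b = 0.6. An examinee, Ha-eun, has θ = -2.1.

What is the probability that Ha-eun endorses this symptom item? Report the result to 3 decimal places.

P(θ) = 1 / (1 + exp(−(θ − b)))
Exponent: (-2.1 − 0.6) = -2.7000
1/(1 + e^{2.7000}) = 0.0630
P = 0.0630

0.063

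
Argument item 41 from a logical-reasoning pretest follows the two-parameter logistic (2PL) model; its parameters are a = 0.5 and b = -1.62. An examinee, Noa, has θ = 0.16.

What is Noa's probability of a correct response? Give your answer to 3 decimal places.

P(θ) = 1 / (1 + exp(−a(θ − b)))
Exponent: 0.5 × (0.16 − (-1.62)) = 0.8900
1/(1 + e^{-0.8900}) = 0.7089

0.709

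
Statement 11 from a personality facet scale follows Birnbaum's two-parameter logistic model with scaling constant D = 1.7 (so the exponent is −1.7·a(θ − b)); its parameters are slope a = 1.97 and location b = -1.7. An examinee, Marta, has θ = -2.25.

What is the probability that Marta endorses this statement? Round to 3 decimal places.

0.137

P(θ) = 1 / (1 + exp(−D·a(θ − b)))
Exponent: 1.7 × 1.97 × (-2.25 − (-1.7)) = -1.8419
1/(1 + e^{1.8419}) = 0.1368
P = 0.1368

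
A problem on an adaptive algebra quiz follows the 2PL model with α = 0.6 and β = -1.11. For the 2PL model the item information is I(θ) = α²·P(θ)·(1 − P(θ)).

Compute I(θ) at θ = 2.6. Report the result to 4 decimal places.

0.0317

P = 1/(1+e^{-2.2260}) = 0.9026
P(1−P) = 0.9026 × 0.0974 = 0.0879
I = α² × P(1−P) = 0.6² × 0.0879 = 0.03166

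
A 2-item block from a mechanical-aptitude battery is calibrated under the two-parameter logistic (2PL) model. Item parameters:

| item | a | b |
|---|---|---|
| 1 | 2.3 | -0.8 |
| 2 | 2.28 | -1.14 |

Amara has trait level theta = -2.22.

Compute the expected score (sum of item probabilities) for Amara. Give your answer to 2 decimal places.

0.12

P(theta) = 1 / (1 + exp(−a(theta − b)))
P_1 = 1/(1+e^{3.2660}) = 0.0368
P_2 = 1/(1+e^{2.4624}) = 0.0785
E[score] = 0.0368 + 0.0785 = 0.1153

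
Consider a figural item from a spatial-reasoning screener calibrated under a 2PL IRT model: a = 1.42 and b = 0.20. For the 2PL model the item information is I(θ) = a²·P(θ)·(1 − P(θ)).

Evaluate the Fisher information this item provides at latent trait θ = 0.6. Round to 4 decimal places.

0.4655

P = 1/(1+e^{-0.5680}) = 0.6383
P(1−P) = 0.6383 × 0.3617 = 0.2309
I = a² × P(1−P) = 1.42² × 0.2309 = 0.46553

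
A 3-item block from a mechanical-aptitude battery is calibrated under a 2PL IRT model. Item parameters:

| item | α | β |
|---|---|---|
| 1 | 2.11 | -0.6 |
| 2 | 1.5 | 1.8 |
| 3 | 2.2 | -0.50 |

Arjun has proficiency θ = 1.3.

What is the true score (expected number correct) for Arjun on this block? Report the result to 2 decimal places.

2.28

P(θ) = 1 / (1 + exp(−α(θ − β)))
P_1 = 1/(1+e^{-4.0090}) = 0.9822
P_2 = 1/(1+e^{0.7500}) = 0.3208
P_3 = 1/(1+e^{-3.9600}) = 0.9813
E[score] = 0.9822 + 0.3208 + 0.9813 = 2.2843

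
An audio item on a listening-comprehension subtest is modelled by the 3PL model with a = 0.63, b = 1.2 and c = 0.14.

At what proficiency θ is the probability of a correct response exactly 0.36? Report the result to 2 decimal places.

P(θ) = c + (1 − c) · 1 / (1 + exp(−a(θ − b)))
Remove guessing floor: (0.36 − 0.14)/(1 − 0.14) = 0.2558
logit = ln(0.2558/0.7442) = -1.0678
θ = b + logit/(a) = 1.2 + (-1.0678)/0.6300 = -0.4950

-0.49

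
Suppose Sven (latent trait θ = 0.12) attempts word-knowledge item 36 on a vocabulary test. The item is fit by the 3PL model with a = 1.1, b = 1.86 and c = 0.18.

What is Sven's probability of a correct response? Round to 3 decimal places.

0.285

P(θ) = c + (1 − c) · 1 / (1 + exp(−a(θ − b)))
Exponent: 1.1 × (0.12 − 1.86) = -1.9140
1/(1 + e^{1.9140}) = 0.1285
P = 0.18 + 0.82 × 0.1285 = 0.2854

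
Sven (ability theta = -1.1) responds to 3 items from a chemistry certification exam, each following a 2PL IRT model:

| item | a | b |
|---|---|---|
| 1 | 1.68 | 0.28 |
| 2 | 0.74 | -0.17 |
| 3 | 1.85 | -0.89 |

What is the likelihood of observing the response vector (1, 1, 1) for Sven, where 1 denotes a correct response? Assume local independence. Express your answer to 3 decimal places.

0.012

P(theta) = 1 / (1 + exp(−a(theta − b)))
P_1 = 1/(1+e^{2.3184}) = 0.0896
P_2 = 1/(1+e^{0.6882}) = 0.3344
P_3 = 1/(1+e^{0.3885}) = 0.4041
L = P_1 × P_2 × P_3 = 0.0896 × 0.3344 × 0.4041 = 0.01211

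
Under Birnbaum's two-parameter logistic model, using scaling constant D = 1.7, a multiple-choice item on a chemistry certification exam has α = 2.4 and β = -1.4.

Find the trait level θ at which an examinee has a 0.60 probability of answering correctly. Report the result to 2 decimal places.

P(θ) = 1 / (1 + exp(−D·α(θ − β)))
logit = ln(0.6000/0.4000) = 0.4055
θ = β + logit/(1.7·α) = -1.4 + 0.4055/4.0800 = -1.3006

-1.30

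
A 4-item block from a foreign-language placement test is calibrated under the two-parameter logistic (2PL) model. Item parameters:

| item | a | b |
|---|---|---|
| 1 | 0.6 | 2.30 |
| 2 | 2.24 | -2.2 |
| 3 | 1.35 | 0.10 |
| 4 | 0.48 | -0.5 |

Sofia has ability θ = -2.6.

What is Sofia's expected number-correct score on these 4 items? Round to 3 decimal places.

0.633

P(θ) = 1 / (1 + exp(−a(θ − b)))
P_1 = 1/(1+e^{2.9400}) = 0.0502
P_2 = 1/(1+e^{0.8960}) = 0.2899
P_3 = 1/(1+e^{3.6450}) = 0.0255
P_4 = 1/(1+e^{1.0080}) = 0.2674
E[score] = 0.0502 + 0.2899 + 0.0255 + 0.2674 = 0.6329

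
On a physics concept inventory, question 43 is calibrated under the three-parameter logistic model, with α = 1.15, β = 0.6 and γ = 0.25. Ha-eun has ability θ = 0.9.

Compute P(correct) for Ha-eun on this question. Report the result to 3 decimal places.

0.689

P(θ) = γ + (1 − γ) · 1 / (1 + exp(−α(θ − β)))
Exponent: 1.15 × (0.9 − 0.6) = 0.3450
1/(1 + e^{-0.3450}) = 0.5854
P = 0.25 + 0.75 × 0.5854 = 0.6891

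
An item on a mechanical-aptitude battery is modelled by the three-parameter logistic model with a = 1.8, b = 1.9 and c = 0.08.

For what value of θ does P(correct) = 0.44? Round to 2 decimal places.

1.65

P(θ) = c + (1 − c) · 1 / (1 + exp(−a(θ − b)))
Remove guessing floor: (0.44 − 0.08)/(1 − 0.08) = 0.3913
logit = ln(0.3913/0.6087) = -0.4418
θ = b + logit/(a) = 1.9 + (-0.4418)/1.8000 = 1.6545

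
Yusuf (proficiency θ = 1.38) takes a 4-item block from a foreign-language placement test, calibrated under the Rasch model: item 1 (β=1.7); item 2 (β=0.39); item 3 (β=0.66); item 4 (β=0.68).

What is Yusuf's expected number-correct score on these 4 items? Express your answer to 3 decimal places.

P(θ) = 1 / (1 + exp(−(θ − β)))
P_1 = 1/(1+e^{0.3200}) = 0.4207
P_2 = 1/(1+e^{-0.9900}) = 0.7291
P_3 = 1/(1+e^{-0.7200}) = 0.6726
P_4 = 1/(1+e^{-0.7000}) = 0.6682
E[score] = 0.4207 + 0.7291 + 0.6726 + 0.6682 = 2.4906

2.491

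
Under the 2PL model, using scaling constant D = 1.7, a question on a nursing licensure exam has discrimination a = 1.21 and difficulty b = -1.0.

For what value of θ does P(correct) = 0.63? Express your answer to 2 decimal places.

P(θ) = 1 / (1 + exp(−D·a(θ − b)))
logit = ln(0.6300/0.3700) = 0.5322
θ = b + logit/(1.7·a) = -1.0 + 0.5322/2.0570 = -0.7413

-0.74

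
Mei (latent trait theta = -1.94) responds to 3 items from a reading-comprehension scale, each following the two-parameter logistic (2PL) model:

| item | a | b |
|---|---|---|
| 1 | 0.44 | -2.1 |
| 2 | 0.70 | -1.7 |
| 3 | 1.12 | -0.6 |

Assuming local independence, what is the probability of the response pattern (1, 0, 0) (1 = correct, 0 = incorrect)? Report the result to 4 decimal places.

P(theta) = 1 / (1 + exp(−a(theta − b)))
P_1 = 1/(1+e^{-0.0704}) = 0.5176
P_2 = 1/(1+e^{0.1680}) = 0.4581
P_3 = 1/(1+e^{1.5008}) = 0.1823
L = P_1 × (1−P_2) × (1−P_3) = 0.5176 × 0.5419 × 0.8177 = 0.22935

0.2294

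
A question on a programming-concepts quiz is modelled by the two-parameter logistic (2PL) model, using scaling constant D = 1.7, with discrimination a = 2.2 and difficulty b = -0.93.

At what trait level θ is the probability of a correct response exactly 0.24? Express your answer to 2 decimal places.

-1.24

P(θ) = 1 / (1 + exp(−D·a(θ − b)))
logit = ln(0.2400/0.7600) = -1.1527
θ = b + logit/(1.7·a) = -0.93 + (-1.1527)/3.7400 = -1.2382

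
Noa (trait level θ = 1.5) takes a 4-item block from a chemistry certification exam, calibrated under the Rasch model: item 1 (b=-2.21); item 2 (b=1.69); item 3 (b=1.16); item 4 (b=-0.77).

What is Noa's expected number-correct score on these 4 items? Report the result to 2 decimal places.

2.92

P(θ) = 1 / (1 + exp(−(θ − b)))
P_1 = 1/(1+e^{-3.7100}) = 0.9761
P_2 = 1/(1+e^{0.1900}) = 0.4526
P_3 = 1/(1+e^{-0.3400}) = 0.5842
P_4 = 1/(1+e^{-2.2700}) = 0.9064
E[score] = 0.9761 + 0.4526 + 0.5842 + 0.9064 = 2.9193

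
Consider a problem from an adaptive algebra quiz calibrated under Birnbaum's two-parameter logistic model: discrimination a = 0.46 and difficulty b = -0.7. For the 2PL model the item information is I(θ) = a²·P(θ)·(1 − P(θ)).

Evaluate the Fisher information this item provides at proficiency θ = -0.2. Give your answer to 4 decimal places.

0.0522

P = 1/(1+e^{-0.2300}) = 0.5572
P(1−P) = 0.5572 × 0.4428 = 0.2467
I = a² × P(1−P) = 0.46² × 0.2467 = 0.05221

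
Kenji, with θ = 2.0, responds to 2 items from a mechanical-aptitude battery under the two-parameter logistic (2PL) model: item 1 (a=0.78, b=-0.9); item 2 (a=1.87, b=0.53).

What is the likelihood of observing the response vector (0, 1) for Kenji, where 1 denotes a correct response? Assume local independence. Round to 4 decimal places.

P(θ) = 1 / (1 + exp(−a(θ − b)))
P_1 = 1/(1+e^{-2.2620}) = 0.9057
P_2 = 1/(1+e^{-2.7489}) = 0.9399
L = (1−P_1) × P_2 = 0.0943 × 0.9399 = 0.08865

0.0886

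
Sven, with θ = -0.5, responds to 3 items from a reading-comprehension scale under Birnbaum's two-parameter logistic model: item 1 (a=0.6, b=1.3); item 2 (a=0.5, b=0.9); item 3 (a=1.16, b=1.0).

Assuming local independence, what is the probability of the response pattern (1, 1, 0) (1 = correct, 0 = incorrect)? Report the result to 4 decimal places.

P(θ) = 1 / (1 + exp(−a(θ − b)))
P_1 = 1/(1+e^{1.0800}) = 0.2535
P_2 = 1/(1+e^{0.7000}) = 0.3318
P_3 = 1/(1+e^{1.7400}) = 0.1493
L = P_1 × P_2 × (1−P_3) = 0.2535 × 0.3318 × 0.8507 = 0.07156

0.0716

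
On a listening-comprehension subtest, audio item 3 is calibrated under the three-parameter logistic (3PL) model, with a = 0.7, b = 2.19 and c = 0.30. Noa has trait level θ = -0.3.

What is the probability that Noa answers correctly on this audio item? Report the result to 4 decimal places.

0.4043

P(θ) = c + (1 − c) · 1 / (1 + exp(−a(θ − b)))
Exponent: 0.7 × (-0.3 − 2.19) = -1.7430
1/(1 + e^{1.7430}) = 0.1489
P = 0.30 + 0.70 × 0.1489 = 0.4043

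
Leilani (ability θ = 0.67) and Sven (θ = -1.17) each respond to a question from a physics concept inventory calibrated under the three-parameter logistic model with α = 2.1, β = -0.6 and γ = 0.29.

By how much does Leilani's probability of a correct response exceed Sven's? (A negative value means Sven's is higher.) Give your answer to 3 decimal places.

0.499

P(θ) = γ + (1 − γ) · 1 / (1 + exp(−α(θ − β)))
P(Leilani) = 0.9539  [exponent 2.6670]
P(Sven) = 0.4547  [exponent -1.1970]
Difference = 0.9539 − 0.4547 = 0.4992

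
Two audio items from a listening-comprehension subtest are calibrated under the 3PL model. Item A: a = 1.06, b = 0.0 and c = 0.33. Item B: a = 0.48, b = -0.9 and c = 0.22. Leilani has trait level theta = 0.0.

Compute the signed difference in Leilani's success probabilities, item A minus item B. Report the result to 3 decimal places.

P(theta) = c + (1 − c) · 1 / (1 + exp(−a(theta − b)))
P_A = 0.6650
P_B = 0.6930
P_A − P_B = -0.0280

-0.028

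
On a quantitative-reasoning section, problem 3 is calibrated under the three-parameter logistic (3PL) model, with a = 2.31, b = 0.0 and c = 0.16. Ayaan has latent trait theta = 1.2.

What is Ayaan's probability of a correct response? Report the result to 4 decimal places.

0.9506

P(theta) = c + (1 − c) · 1 / (1 + exp(−a(theta − b)))
Exponent: 2.31 × (1.2 − 0.0) = 2.7720
1/(1 + e^{-2.7720}) = 0.9411
P = 0.16 + 0.84 × 0.9411 = 0.9506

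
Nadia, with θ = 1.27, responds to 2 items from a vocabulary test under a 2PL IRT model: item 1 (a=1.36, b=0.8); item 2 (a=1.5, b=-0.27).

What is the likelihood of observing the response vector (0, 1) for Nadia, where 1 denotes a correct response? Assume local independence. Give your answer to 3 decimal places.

0.314

P(θ) = 1 / (1 + exp(−a(θ − b)))
P_1 = 1/(1+e^{-0.6392}) = 0.6546
P_2 = 1/(1+e^{-2.3100}) = 0.9097
L = (1−P_1) × P_2 = 0.3454 × 0.9097 = 0.31424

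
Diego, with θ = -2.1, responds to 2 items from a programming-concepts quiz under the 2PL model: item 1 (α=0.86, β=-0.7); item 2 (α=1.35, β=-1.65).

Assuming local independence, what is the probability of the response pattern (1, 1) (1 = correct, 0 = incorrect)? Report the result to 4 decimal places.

P(θ) = 1 / (1 + exp(−α(θ − β)))
P_1 = 1/(1+e^{1.2040}) = 0.2308
P_2 = 1/(1+e^{0.6075}) = 0.3526
L = P_1 × P_2 = 0.2308 × 0.3526 = 0.08137

0.0814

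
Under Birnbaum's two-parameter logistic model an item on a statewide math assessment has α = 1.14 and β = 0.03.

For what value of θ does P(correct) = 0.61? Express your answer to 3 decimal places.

0.422

P(θ) = 1 / (1 + exp(−α(θ − β)))
logit = ln(0.6100/0.3900) = 0.4473
θ = β + logit/(α) = 0.03 + 0.4473/1.1400 = 0.4224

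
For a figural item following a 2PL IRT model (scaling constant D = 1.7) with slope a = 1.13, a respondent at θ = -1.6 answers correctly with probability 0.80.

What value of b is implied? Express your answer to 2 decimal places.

P(θ) = 1 / (1 + exp(−D·a(θ − b)))
logit(0.80) = ln(0.80/0.20) = 1.3863
b = θ − logit/(1.7·a) = -1.6 − 1.3863/1.9210 = -2.3217

-2.32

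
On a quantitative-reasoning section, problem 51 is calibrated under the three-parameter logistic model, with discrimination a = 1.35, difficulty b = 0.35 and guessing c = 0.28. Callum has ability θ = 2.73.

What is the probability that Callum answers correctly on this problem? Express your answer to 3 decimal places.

P(θ) = c + (1 − c) · 1 / (1 + exp(−a(θ − b)))
Exponent: 1.35 × (2.73 − 0.35) = 3.2130
1/(1 + e^{-3.2130}) = 0.9613
P = 0.28 + 0.72 × 0.9613 = 0.9722

0.972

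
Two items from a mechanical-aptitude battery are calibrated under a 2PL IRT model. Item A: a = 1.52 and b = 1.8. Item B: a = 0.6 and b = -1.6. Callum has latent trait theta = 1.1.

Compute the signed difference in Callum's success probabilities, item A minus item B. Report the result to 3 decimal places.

-0.578

P(theta) = 1 / (1 + exp(−a(theta − b)))
P_A = 0.2565
P_B = 0.8348
P_A − P_B = -0.5782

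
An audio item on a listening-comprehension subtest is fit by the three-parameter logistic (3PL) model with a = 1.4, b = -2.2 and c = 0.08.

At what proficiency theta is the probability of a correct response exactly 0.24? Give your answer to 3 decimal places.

-3.313

P(theta) = c + (1 − c) · 1 / (1 + exp(−a(theta − b)))
Remove guessing floor: (0.24 − 0.08)/(1 − 0.08) = 0.1739
logit = ln(0.1739/0.8261) = -1.5581
theta = b + logit/(a) = -2.2 + (-1.5581)/1.4000 = -3.3130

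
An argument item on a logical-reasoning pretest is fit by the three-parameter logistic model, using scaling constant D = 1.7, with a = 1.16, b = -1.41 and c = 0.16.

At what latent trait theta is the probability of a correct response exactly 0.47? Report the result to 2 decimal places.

-1.68

P(theta) = c + (1 − c) · 1 / (1 + exp(−D·a(theta − b)))
Remove guessing floor: (0.47 − 0.16)/(1 − 0.16) = 0.3690
logit = ln(0.3690/0.6310) = -0.5363
theta = b + logit/(1.7·a) = -1.41 + (-0.5363)/1.9720 = -1.6820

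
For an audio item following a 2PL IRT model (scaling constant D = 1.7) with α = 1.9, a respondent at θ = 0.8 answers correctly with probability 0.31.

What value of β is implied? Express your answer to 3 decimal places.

P(θ) = 1 / (1 + exp(−D·α(θ − β)))
logit(0.31) = ln(0.31/0.69) = -0.8001
β = θ − logit/(1.7·α) = 0.8 − (-0.8001)/3.2300 = 1.0477

1.048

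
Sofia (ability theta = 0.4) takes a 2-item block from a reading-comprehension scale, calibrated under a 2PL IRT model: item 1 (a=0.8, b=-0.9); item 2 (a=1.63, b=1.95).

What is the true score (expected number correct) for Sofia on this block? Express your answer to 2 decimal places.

0.81

P(theta) = 1 / (1 + exp(−a(theta − b)))
P_1 = 1/(1+e^{-1.0400}) = 0.7389
P_2 = 1/(1+e^{2.5265}) = 0.0740
E[score] = 0.7389 + 0.0740 = 0.8129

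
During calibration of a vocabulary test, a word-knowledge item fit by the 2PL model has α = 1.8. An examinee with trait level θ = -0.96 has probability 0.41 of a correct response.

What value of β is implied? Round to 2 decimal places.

P(θ) = 1 / (1 + exp(−α(θ − β)))
logit(0.41) = ln(0.41/0.59) = -0.3640
β = θ − logit/(α) = -0.96 − (-0.3640)/1.8000 = -0.7578

-0.76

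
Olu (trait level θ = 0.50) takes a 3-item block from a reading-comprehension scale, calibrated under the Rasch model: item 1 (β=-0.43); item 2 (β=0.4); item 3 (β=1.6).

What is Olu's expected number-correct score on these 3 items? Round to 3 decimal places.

1.492

P(θ) = 1 / (1 + exp(−(θ − β)))
P_1 = 1/(1+e^{-0.9300}) = 0.7171
P_2 = 1/(1+e^{-0.1000}) = 0.5250
P_3 = 1/(1+e^{1.1000}) = 0.2497
E[score] = 0.7171 + 0.5250 + 0.2497 = 1.4918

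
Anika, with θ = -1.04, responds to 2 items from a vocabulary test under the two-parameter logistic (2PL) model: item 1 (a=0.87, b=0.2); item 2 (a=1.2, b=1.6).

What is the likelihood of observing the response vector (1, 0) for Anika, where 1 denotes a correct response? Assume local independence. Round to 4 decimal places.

P(θ) = 1 / (1 + exp(−a(θ − b)))
P_1 = 1/(1+e^{1.0788}) = 0.2537
P_2 = 1/(1+e^{3.1680}) = 0.0404
L = P_1 × (1−P_2) = 0.2537 × 0.9596 = 0.24349

0.2435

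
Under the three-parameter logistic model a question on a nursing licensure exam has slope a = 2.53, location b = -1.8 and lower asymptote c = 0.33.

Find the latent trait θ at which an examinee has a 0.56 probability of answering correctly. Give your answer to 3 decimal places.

-2.056

P(θ) = c + (1 − c) · 1 / (1 + exp(−a(θ − b)))
Remove guessing floor: (0.56 − 0.33)/(1 − 0.33) = 0.3433
logit = ln(0.3433/0.6567) = -0.6487
θ = b + logit/(a) = -1.8 + (-0.6487)/2.5300 = -2.0564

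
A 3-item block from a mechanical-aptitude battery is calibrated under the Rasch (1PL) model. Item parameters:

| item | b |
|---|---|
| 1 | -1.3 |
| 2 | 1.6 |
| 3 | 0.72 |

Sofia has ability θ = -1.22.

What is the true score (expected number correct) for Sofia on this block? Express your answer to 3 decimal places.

P(θ) = 1 / (1 + exp(−(θ − b)))
P_1 = 1/(1+e^{-0.0800}) = 0.5200
P_2 = 1/(1+e^{2.8200}) = 0.0563
P_3 = 1/(1+e^{1.9400}) = 0.1256
E[score] = 0.5200 + 0.0563 + 0.1256 = 0.7019

0.702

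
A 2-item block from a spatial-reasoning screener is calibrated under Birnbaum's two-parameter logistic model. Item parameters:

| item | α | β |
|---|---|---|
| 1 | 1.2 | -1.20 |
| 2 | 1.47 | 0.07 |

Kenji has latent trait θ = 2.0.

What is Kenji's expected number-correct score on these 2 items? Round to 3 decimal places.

1.924

P(θ) = 1 / (1 + exp(−α(θ − β)))
P_1 = 1/(1+e^{-3.8400}) = 0.9790
P_2 = 1/(1+e^{-2.8371}) = 0.9446
E[score] = 0.9790 + 0.9446 = 1.9236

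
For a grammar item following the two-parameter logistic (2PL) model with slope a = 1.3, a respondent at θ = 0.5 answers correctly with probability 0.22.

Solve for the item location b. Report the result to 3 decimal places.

P(θ) = 1 / (1 + exp(−a(θ − b)))
logit(0.22) = ln(0.22/0.78) = -1.2657
b = θ − logit/(a) = 0.5 − (-1.2657)/1.3000 = 1.4736

1.474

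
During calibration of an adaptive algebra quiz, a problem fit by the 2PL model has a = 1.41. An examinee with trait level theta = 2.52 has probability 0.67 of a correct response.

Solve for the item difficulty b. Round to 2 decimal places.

2.02

P(theta) = 1 / (1 + exp(−a(theta − b)))
logit(0.67) = ln(0.67/0.33) = 0.7082
b = theta − logit/(a) = 2.52 − 0.7082/1.4100 = 2.0177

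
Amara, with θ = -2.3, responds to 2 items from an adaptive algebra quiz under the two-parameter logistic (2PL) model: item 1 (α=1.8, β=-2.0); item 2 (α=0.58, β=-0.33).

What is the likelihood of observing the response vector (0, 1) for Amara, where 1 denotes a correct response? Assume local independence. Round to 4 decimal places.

P(θ) = 1 / (1 + exp(−α(θ − β)))
P_1 = 1/(1+e^{0.5400}) = 0.3682
P_2 = 1/(1+e^{1.1426}) = 0.2418
L = (1−P_1) × P_2 = 0.6318 × 0.2418 = 0.15280

0.1528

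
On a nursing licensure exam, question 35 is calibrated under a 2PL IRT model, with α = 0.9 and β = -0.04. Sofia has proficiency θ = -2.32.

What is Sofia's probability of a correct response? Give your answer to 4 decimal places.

P(θ) = 1 / (1 + exp(−α(θ − β)))
Exponent: 0.9 × (-2.32 − (-0.04)) = -2.0520
1/(1 + e^{2.0520}) = 0.1139

0.1139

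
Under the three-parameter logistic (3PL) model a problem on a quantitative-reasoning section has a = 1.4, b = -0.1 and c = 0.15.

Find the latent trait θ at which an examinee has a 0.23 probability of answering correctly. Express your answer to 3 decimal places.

-1.717

P(θ) = c + (1 − c) · 1 / (1 + exp(−a(θ − b)))
Remove guessing floor: (0.23 − 0.15)/(1 − 0.15) = 0.0941
logit = ln(0.0941/0.9059) = -2.2644
θ = b + logit/(a) = -0.1 + (-2.2644)/1.4000 = -1.7174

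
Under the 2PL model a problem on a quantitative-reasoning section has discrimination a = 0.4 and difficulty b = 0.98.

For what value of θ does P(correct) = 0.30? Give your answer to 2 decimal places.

-1.14

P(θ) = 1 / (1 + exp(−a(θ − b)))
logit = ln(0.3000/0.7000) = -0.8473
θ = b + logit/(a) = 0.98 + (-0.8473)/0.4000 = -1.1382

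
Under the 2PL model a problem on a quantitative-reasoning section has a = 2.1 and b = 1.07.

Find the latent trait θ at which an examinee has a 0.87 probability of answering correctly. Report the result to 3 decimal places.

P(θ) = 1 / (1 + exp(−a(θ − b)))
logit = ln(0.8700/0.1300) = 1.9010
θ = b + logit/(a) = 1.07 + 1.9010/2.1000 = 1.9752

1.975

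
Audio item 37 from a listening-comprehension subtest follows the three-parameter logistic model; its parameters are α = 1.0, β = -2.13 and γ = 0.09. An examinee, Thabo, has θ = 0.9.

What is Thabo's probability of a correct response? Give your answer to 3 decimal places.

P(θ) = γ + (1 − γ) · 1 / (1 + exp(−α(θ − β)))
Exponent: 1.0 × (0.9 − (-2.13)) = 3.0300
1/(1 + e^{-3.0300}) = 0.9539
P = 0.09 + 0.91 × 0.9539 = 0.9581

0.958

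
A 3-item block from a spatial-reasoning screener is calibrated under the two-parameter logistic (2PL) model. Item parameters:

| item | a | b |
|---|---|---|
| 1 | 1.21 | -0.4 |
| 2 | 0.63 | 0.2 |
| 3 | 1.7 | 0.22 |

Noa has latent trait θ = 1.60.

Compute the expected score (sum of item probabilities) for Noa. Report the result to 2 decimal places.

2.54

P(θ) = 1 / (1 + exp(−a(θ − b)))
P_1 = 1/(1+e^{-2.4200}) = 0.9183
P_2 = 1/(1+e^{-0.8820}) = 0.7072
P_3 = 1/(1+e^{-2.3460}) = 0.9126
E[score] = 0.9183 + 0.7072 + 0.9126 = 2.5382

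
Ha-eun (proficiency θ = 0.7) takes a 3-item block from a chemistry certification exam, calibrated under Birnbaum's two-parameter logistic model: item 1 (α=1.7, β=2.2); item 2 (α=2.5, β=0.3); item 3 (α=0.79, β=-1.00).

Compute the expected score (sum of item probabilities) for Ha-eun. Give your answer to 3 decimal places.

1.596

P(θ) = 1 / (1 + exp(−α(θ − β)))
P_1 = 1/(1+e^{2.5500}) = 0.0724
P_2 = 1/(1+e^{-1.0000}) = 0.7311
P_3 = 1/(1+e^{-1.3430}) = 0.7930
E[score] = 0.0724 + 0.7311 + 0.7930 = 1.5965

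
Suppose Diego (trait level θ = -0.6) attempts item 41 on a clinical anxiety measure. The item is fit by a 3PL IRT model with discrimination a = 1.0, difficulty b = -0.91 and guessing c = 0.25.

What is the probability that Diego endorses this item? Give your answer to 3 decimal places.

0.683

P(θ) = c + (1 − c) · 1 / (1 + exp(−a(θ − b)))
Exponent: 1.0 × (-0.6 − (-0.91)) = 0.3100
1/(1 + e^{-0.3100}) = 0.5769
P = 0.25 + 0.75 × 0.5769 = 0.6827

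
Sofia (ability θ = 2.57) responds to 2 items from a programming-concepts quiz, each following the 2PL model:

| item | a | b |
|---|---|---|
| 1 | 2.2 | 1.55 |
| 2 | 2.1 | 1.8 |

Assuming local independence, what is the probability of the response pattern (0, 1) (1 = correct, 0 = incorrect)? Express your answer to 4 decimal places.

0.0800

P(θ) = 1 / (1 + exp(−a(θ − b)))
P_1 = 1/(1+e^{-2.2440}) = 0.9041
P_2 = 1/(1+e^{-1.6170}) = 0.8344
L = (1−P_1) × P_2 = 0.0959 × 0.8344 = 0.07999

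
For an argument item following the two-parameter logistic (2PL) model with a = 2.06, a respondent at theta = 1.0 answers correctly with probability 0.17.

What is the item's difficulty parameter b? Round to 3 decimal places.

P(theta) = 1 / (1 + exp(−a(theta − b)))
logit(0.17) = ln(0.17/0.83) = -1.5856
b = theta − logit/(a) = 1.0 − (-1.5856)/2.0600 = 1.7697

1.770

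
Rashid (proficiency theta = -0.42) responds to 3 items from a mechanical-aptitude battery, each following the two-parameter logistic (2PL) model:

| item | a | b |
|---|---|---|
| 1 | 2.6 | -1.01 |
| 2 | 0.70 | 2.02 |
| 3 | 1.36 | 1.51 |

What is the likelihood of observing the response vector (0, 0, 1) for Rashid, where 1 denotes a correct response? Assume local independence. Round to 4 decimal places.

0.0101

P(theta) = 1 / (1 + exp(−a(theta − b)))
P_1 = 1/(1+e^{-1.5340}) = 0.8226
P_2 = 1/(1+e^{1.7080}) = 0.1534
P_3 = 1/(1+e^{2.6248}) = 0.0676
L = (1−P_1) × (1−P_2) × P_3 = 0.1774 × 0.8466 × 0.0676 = 0.01015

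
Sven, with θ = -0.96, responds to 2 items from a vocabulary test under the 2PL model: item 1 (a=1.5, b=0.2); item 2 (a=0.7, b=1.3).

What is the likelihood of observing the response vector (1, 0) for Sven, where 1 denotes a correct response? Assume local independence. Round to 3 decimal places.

0.124

P(θ) = 1 / (1 + exp(−a(θ − b)))
P_1 = 1/(1+e^{1.7400}) = 0.1493
P_2 = 1/(1+e^{1.5820}) = 0.1705
L = P_1 × (1−P_2) = 0.1493 × 0.8295 = 0.12385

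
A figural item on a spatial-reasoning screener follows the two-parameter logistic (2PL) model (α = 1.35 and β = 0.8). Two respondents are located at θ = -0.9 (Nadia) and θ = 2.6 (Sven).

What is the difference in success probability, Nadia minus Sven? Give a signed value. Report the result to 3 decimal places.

P(θ) = 1 / (1 + exp(−α(θ − β)))
P(Nadia) = 0.0915  [exponent -2.2950]
P(Sven) = 0.9191  [exponent 2.4300]
Difference = 0.0915 − 0.9191 = -0.8275

-0.828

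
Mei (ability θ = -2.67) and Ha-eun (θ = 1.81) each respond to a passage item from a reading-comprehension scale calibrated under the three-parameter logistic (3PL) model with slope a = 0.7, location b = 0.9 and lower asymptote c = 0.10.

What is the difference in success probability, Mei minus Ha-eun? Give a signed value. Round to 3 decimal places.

-0.520

P(θ) = c + (1 − c) · 1 / (1 + exp(−a(θ − b)))
P(Mei) = 0.1683  [exponent -2.4990]
P(Ha-eun) = 0.6887  [exponent 0.6370]
Difference = 0.1683 − 0.6887 = -0.5203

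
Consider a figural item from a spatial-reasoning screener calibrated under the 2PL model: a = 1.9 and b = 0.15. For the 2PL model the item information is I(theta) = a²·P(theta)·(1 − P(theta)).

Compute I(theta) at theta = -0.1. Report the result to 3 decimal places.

0.853

P = 1/(1+e^{0.4750}) = 0.3834
P(1−P) = 0.3834 × 0.6166 = 0.2364
I = a² × P(1−P) = 1.9² × 0.2364 = 0.85345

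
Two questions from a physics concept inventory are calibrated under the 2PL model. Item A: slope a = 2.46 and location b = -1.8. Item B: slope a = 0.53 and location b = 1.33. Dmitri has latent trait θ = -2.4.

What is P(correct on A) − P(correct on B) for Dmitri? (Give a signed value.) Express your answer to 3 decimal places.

0.064

P(θ) = 1 / (1 + exp(−a(θ − b)))
P_A = 0.1860
P_B = 0.1216
P_A − P_B = 0.0644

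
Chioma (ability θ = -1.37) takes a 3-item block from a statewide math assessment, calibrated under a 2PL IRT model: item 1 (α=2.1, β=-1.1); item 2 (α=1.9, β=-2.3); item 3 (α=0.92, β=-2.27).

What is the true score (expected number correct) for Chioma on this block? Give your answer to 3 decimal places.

P(θ) = 1 / (1 + exp(−α(θ − β)))
P_1 = 1/(1+e^{0.5670}) = 0.3619
P_2 = 1/(1+e^{-1.7670}) = 0.8541
P_3 = 1/(1+e^{-0.8280}) = 0.6959
E[score] = 0.3619 + 0.8541 + 0.6959 = 1.9119

1.912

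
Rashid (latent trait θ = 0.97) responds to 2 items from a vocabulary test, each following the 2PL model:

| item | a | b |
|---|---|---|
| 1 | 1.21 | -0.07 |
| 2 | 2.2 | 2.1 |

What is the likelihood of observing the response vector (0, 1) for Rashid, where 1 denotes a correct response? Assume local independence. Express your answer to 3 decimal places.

0.017

P(θ) = 1 / (1 + exp(−a(θ − b)))
P_1 = 1/(1+e^{-1.2584}) = 0.7788
P_2 = 1/(1+e^{2.4860}) = 0.0768
L = (1−P_1) × P_2 = 0.2212 × 0.0768 = 0.01700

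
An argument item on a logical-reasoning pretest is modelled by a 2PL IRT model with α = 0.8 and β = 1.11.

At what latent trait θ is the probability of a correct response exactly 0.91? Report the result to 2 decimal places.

P(θ) = 1 / (1 + exp(−α(θ − β)))
logit = ln(0.9100/0.0900) = 2.3136
θ = β + logit/(α) = 1.11 + 2.3136/0.8000 = 4.0020

4.00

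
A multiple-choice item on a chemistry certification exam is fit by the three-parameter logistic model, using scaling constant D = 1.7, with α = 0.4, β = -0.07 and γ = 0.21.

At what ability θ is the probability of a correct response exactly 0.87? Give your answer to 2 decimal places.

P(θ) = γ + (1 − γ) · 1 / (1 + exp(−D·α(θ − β)))
Remove guessing floor: (0.87 − 0.21)/(1 − 0.21) = 0.8354
logit = ln(0.8354/0.1646) = 1.6247
θ = β + logit/(1.7·α) = -0.07 + 1.6247/0.6800 = 2.3193

2.32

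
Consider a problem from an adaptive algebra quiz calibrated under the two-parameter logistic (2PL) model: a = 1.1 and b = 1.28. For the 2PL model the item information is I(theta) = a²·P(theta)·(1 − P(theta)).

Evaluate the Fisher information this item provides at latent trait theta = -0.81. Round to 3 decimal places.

0.100

P = 1/(1+e^{2.2990}) = 0.0912
P(1−P) = 0.0912 × 0.9088 = 0.0829
I = a² × P(1−P) = 1.1² × 0.0829 = 0.10029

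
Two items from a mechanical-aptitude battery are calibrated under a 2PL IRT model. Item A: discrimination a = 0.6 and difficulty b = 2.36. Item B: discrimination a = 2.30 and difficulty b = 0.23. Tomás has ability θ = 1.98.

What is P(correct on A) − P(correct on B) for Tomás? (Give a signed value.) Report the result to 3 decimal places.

-0.539

P(θ) = 1 / (1 + exp(−a(θ − b)))
P_A = 0.4432
P_B = 0.9825
P_A − P_B = -0.5392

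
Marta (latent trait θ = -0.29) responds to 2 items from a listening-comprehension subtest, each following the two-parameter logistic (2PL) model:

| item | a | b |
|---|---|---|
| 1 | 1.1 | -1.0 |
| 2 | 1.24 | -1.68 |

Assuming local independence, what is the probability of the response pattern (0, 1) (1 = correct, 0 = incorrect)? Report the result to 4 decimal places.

P(θ) = 1 / (1 + exp(−a(θ − b)))
P_1 = 1/(1+e^{-0.7810}) = 0.6859
P_2 = 1/(1+e^{-1.7236}) = 0.8486
L = (1−P_1) × P_2 = 0.3141 × 0.8486 = 0.26655

0.2665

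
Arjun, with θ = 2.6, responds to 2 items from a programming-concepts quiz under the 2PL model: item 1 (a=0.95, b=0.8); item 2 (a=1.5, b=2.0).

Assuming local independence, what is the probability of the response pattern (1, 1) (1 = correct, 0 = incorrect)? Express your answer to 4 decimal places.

0.6021

P(θ) = 1 / (1 + exp(−a(θ − b)))
P_1 = 1/(1+e^{-1.7100}) = 0.8468
P_2 = 1/(1+e^{-0.9000}) = 0.7109
L = P_1 × P_2 = 0.8468 × 0.7109 = 0.60206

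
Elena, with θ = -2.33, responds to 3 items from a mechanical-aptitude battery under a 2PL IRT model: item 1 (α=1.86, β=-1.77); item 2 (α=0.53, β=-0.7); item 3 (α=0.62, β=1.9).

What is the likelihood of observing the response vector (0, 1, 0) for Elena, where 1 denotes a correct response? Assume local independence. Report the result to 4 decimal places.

P(θ) = 1 / (1 + exp(−α(θ − β)))
P_1 = 1/(1+e^{1.0416}) = 0.2608
P_2 = 1/(1+e^{0.8639}) = 0.2965
P_3 = 1/(1+e^{2.6226}) = 0.0677
L = (1−P_1) × P_2 × (1−P_3) = 0.7392 × 0.2965 × 0.9323 = 0.20434

0.2043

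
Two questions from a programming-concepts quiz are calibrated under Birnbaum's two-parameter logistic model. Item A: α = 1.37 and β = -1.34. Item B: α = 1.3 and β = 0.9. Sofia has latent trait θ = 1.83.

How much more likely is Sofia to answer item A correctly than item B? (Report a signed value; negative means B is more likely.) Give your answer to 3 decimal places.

0.217

P(θ) = 1 / (1 + exp(−α(θ − β)))
P_A = 0.9872
P_B = 0.7701
P_A − P_B = 0.2170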